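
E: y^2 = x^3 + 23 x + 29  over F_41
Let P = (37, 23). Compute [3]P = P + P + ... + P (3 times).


k = 3 = 11_2 (binary, LSB first: 11)
Double-and-add from P = (37, 23):
  bit 0 = 1: acc = O + (37, 23) = (37, 23)
  bit 1 = 1: acc = (37, 23) + (3, 17) = (26, 32)

3P = (26, 32)


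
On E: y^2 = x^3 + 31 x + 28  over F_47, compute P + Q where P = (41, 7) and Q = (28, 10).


P != Q, so use the chord formula.
s = (y2 - y1) / (x2 - x1) = (3) / (34) mod 47 = 7
x3 = s^2 - x1 - x2 mod 47 = 7^2 - 41 - 28 = 27
y3 = s (x1 - x3) - y1 mod 47 = 7 * (41 - 27) - 7 = 44

P + Q = (27, 44)


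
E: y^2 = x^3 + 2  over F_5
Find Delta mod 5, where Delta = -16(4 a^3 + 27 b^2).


4 a^3 + 27 b^2 = 4*0^3 + 27*2^2 = 0 + 108 = 108
Delta = -16 * (108) = -1728
Delta mod 5 = 2

Delta = 2 (mod 5)


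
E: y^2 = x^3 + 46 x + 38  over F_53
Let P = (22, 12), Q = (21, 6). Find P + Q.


P != Q, so use the chord formula.
s = (y2 - y1) / (x2 - x1) = (47) / (52) mod 53 = 6
x3 = s^2 - x1 - x2 mod 53 = 6^2 - 22 - 21 = 46
y3 = s (x1 - x3) - y1 mod 53 = 6 * (22 - 46) - 12 = 3

P + Q = (46, 3)


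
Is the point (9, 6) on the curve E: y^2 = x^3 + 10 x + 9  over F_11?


Check whether y^2 = x^3 + 10 x + 9 (mod 11) for (x, y) = (9, 6).
LHS: y^2 = 6^2 mod 11 = 3
RHS: x^3 + 10 x + 9 = 9^3 + 10*9 + 9 mod 11 = 3
LHS = RHS

Yes, on the curve


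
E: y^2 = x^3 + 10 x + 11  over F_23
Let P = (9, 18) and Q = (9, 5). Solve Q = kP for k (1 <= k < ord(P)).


Enumerate multiples of P until we hit Q = (9, 5):
  1P = (9, 18)
  2P = (5, 5)
  3P = (21, 12)
  4P = (22, 0)
  5P = (21, 11)
  6P = (5, 18)
  7P = (9, 5)
Match found at i = 7.

k = 7


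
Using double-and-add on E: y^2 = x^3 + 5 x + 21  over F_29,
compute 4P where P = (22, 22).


k = 4 = 100_2 (binary, LSB first: 001)
Double-and-add from P = (22, 22):
  bit 0 = 0: acc unchanged = O
  bit 1 = 0: acc unchanged = O
  bit 2 = 1: acc = O + (6, 8) = (6, 8)

4P = (6, 8)


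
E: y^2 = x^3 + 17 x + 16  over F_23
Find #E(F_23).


For each x in F_23, count y with y^2 = x^3 + 17 x + 16 mod 23:
  x = 0: RHS = 16, y in [4, 19]  -> 2 point(s)
  x = 2: RHS = 12, y in [9, 14]  -> 2 point(s)
  x = 3: RHS = 2, y in [5, 18]  -> 2 point(s)
  x = 6: RHS = 12, y in [9, 14]  -> 2 point(s)
  x = 7: RHS = 18, y in [8, 15]  -> 2 point(s)
  x = 9: RHS = 1, y in [1, 22]  -> 2 point(s)
  x = 10: RHS = 13, y in [6, 17]  -> 2 point(s)
  x = 11: RHS = 16, y in [4, 19]  -> 2 point(s)
  x = 12: RHS = 16, y in [4, 19]  -> 2 point(s)
  x = 14: RHS = 8, y in [10, 13]  -> 2 point(s)
  x = 15: RHS = 12, y in [9, 14]  -> 2 point(s)
  x = 18: RHS = 13, y in [6, 17]  -> 2 point(s)
Affine points: 24. Add the point at infinity: total = 25.

#E(F_23) = 25


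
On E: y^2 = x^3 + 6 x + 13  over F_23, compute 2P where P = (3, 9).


Doubling: s = (3 x1^2 + a) / (2 y1)
s = (3*3^2 + 6) / (2*9) mod 23 = 21
x3 = s^2 - 2 x1 mod 23 = 21^2 - 2*3 = 21
y3 = s (x1 - x3) - y1 mod 23 = 21 * (3 - 21) - 9 = 4

2P = (21, 4)


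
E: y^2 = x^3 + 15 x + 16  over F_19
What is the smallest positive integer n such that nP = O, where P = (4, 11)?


Compute successive multiples of P until we hit O:
  1P = (4, 11)
  2P = (15, 5)
  3P = (16, 18)
  4P = (0, 4)
  5P = (5, 11)
  6P = (10, 8)
  7P = (10, 11)
  8P = (5, 8)
  ... (continuing to 13P)
  13P = O

ord(P) = 13


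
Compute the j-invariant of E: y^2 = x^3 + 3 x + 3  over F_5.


Delta = -16(4 a^3 + 27 b^2) mod 5 = 4
-1728 * (4 a)^3 = -1728 * (4*3)^3 mod 5 = 1
j = 1 * 4^(-1) mod 5 = 4

j = 4 (mod 5)


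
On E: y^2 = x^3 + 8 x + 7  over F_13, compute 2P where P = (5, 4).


Doubling: s = (3 x1^2 + a) / (2 y1)
s = (3*5^2 + 8) / (2*4) mod 13 = 12
x3 = s^2 - 2 x1 mod 13 = 12^2 - 2*5 = 4
y3 = s (x1 - x3) - y1 mod 13 = 12 * (5 - 4) - 4 = 8

2P = (4, 8)


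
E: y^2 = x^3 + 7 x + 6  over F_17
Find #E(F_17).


For each x in F_17, count y with y^2 = x^3 + 7 x + 6 mod 17:
  x = 4: RHS = 13, y in [8, 9]  -> 2 point(s)
  x = 5: RHS = 13, y in [8, 9]  -> 2 point(s)
  x = 6: RHS = 9, y in [3, 14]  -> 2 point(s)
  x = 8: RHS = 13, y in [8, 9]  -> 2 point(s)
  x = 9: RHS = 16, y in [4, 13]  -> 2 point(s)
  x = 12: RHS = 16, y in [4, 13]  -> 2 point(s)
  x = 13: RHS = 16, y in [4, 13]  -> 2 point(s)
  x = 14: RHS = 9, y in [3, 14]  -> 2 point(s)
  x = 15: RHS = 1, y in [1, 16]  -> 2 point(s)
  x = 16: RHS = 15, y in [7, 10]  -> 2 point(s)
Affine points: 20. Add the point at infinity: total = 21.

#E(F_17) = 21


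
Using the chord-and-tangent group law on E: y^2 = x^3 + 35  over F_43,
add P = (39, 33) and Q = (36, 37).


P != Q, so use the chord formula.
s = (y2 - y1) / (x2 - x1) = (4) / (40) mod 43 = 13
x3 = s^2 - x1 - x2 mod 43 = 13^2 - 39 - 36 = 8
y3 = s (x1 - x3) - y1 mod 43 = 13 * (39 - 8) - 33 = 26

P + Q = (8, 26)


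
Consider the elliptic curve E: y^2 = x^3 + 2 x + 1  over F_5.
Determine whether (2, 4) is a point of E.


Check whether y^2 = x^3 + 2 x + 1 (mod 5) for (x, y) = (2, 4).
LHS: y^2 = 4^2 mod 5 = 1
RHS: x^3 + 2 x + 1 = 2^3 + 2*2 + 1 mod 5 = 3
LHS != RHS

No, not on the curve


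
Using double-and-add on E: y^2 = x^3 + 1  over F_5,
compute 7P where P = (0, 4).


k = 7 = 111_2 (binary, LSB first: 111)
Double-and-add from P = (0, 4):
  bit 0 = 1: acc = O + (0, 4) = (0, 4)
  bit 1 = 1: acc = (0, 4) + (0, 1) = O
  bit 2 = 1: acc = O + (0, 4) = (0, 4)

7P = (0, 4)


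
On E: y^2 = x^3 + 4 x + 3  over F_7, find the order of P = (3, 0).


Compute successive multiples of P until we hit O:
  1P = (3, 0)
  2P = O

ord(P) = 2


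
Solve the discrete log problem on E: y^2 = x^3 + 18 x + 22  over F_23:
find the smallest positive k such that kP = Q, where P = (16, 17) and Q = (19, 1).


Enumerate multiples of P until we hit Q = (19, 1):
  1P = (16, 17)
  2P = (9, 19)
  3P = (7, 10)
  4P = (6, 1)
  5P = (10, 11)
  6P = (21, 1)
  7P = (22, 16)
  8P = (1, 15)
  9P = (19, 1)
Match found at i = 9.

k = 9


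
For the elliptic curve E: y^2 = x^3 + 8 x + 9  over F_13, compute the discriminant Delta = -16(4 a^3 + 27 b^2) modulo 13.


4 a^3 + 27 b^2 = 4*8^3 + 27*9^2 = 2048 + 2187 = 4235
Delta = -16 * (4235) = -67760
Delta mod 13 = 9

Delta = 9 (mod 13)


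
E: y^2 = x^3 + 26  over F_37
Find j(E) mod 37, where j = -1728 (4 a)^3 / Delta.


Delta = -16(4 a^3 + 27 b^2) mod 37 = 9
-1728 * (4 a)^3 = -1728 * (4*0)^3 mod 37 = 0
j = 0 * 9^(-1) mod 37 = 0

j = 0 (mod 37)


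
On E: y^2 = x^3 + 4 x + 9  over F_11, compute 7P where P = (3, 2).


k = 7 = 111_2 (binary, LSB first: 111)
Double-and-add from P = (3, 2):
  bit 0 = 1: acc = O + (3, 2) = (3, 2)
  bit 1 = 1: acc = (3, 2) + (8, 6) = (9, 2)
  bit 2 = 1: acc = (9, 2) + (10, 9) = (8, 5)

7P = (8, 5)


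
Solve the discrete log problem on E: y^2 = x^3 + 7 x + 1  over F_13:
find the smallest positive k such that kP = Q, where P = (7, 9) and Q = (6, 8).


Enumerate multiples of P until we hit Q = (6, 8):
  1P = (7, 9)
  2P = (8, 7)
  3P = (2, 7)
  4P = (0, 12)
  5P = (3, 6)
  6P = (6, 8)
Match found at i = 6.

k = 6


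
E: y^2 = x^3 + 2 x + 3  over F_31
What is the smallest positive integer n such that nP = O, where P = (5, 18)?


Compute successive multiples of P until we hit O:
  1P = (5, 18)
  2P = (30, 0)
  3P = (5, 13)
  4P = O

ord(P) = 4


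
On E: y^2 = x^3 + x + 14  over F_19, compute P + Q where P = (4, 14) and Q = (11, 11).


P != Q, so use the chord formula.
s = (y2 - y1) / (x2 - x1) = (16) / (7) mod 19 = 5
x3 = s^2 - x1 - x2 mod 19 = 5^2 - 4 - 11 = 10
y3 = s (x1 - x3) - y1 mod 19 = 5 * (4 - 10) - 14 = 13

P + Q = (10, 13)


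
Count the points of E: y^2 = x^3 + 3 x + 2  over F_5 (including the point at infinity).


For each x in F_5, count y with y^2 = x^3 + 3 x + 2 mod 5:
  x = 1: RHS = 1, y in [1, 4]  -> 2 point(s)
  x = 2: RHS = 1, y in [1, 4]  -> 2 point(s)
Affine points: 4. Add the point at infinity: total = 5.

#E(F_5) = 5


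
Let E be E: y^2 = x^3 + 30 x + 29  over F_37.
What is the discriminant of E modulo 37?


4 a^3 + 27 b^2 = 4*30^3 + 27*29^2 = 108000 + 22707 = 130707
Delta = -16 * (130707) = -2091312
Delta mod 37 = 2

Delta = 2 (mod 37)


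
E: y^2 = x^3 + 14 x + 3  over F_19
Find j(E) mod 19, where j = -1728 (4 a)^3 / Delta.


Delta = -16(4 a^3 + 27 b^2) mod 19 = 8
-1728 * (4 a)^3 = -1728 * (4*14)^3 mod 19 = 18
j = 18 * 8^(-1) mod 19 = 7

j = 7 (mod 19)


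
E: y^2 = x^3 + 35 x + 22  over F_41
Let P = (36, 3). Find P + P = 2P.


Doubling: s = (3 x1^2 + a) / (2 y1)
s = (3*36^2 + 35) / (2*3) mod 41 = 32
x3 = s^2 - 2 x1 mod 41 = 32^2 - 2*36 = 9
y3 = s (x1 - x3) - y1 mod 41 = 32 * (36 - 9) - 3 = 0

2P = (9, 0)


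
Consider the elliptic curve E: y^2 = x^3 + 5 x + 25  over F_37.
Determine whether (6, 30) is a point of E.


Check whether y^2 = x^3 + 5 x + 25 (mod 37) for (x, y) = (6, 30).
LHS: y^2 = 30^2 mod 37 = 12
RHS: x^3 + 5 x + 25 = 6^3 + 5*6 + 25 mod 37 = 12
LHS = RHS

Yes, on the curve


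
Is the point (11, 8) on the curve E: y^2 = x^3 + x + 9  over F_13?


Check whether y^2 = x^3 + 1 x + 9 (mod 13) for (x, y) = (11, 8).
LHS: y^2 = 8^2 mod 13 = 12
RHS: x^3 + 1 x + 9 = 11^3 + 1*11 + 9 mod 13 = 12
LHS = RHS

Yes, on the curve


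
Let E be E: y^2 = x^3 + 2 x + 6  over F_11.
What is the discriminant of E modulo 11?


4 a^3 + 27 b^2 = 4*2^3 + 27*6^2 = 32 + 972 = 1004
Delta = -16 * (1004) = -16064
Delta mod 11 = 7

Delta = 7 (mod 11)


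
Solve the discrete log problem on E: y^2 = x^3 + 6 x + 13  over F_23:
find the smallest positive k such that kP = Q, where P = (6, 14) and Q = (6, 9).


Enumerate multiples of P until we hit Q = (6, 9):
  1P = (6, 14)
  2P = (0, 17)
  3P = (0, 6)
  4P = (6, 9)
Match found at i = 4.

k = 4


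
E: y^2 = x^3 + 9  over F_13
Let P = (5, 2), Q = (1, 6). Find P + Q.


P != Q, so use the chord formula.
s = (y2 - y1) / (x2 - x1) = (4) / (9) mod 13 = 12
x3 = s^2 - x1 - x2 mod 13 = 12^2 - 5 - 1 = 8
y3 = s (x1 - x3) - y1 mod 13 = 12 * (5 - 8) - 2 = 1

P + Q = (8, 1)


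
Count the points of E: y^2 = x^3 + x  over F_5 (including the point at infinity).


For each x in F_5, count y with y^2 = x^3 + 1 x + 0 mod 5:
  x = 0: RHS = 0, y in [0]  -> 1 point(s)
  x = 2: RHS = 0, y in [0]  -> 1 point(s)
  x = 3: RHS = 0, y in [0]  -> 1 point(s)
Affine points: 3. Add the point at infinity: total = 4.

#E(F_5) = 4


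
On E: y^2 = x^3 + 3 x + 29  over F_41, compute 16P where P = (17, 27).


k = 16 = 10000_2 (binary, LSB first: 00001)
Double-and-add from P = (17, 27):
  bit 0 = 0: acc unchanged = O
  bit 1 = 0: acc unchanged = O
  bit 2 = 0: acc unchanged = O
  bit 3 = 0: acc unchanged = O
  bit 4 = 1: acc = O + (17, 14) = (17, 14)

16P = (17, 14)


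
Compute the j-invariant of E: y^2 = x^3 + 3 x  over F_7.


Delta = -16(4 a^3 + 27 b^2) mod 7 = 1
-1728 * (4 a)^3 = -1728 * (4*3)^3 mod 7 = 6
j = 6 * 1^(-1) mod 7 = 6

j = 6 (mod 7)


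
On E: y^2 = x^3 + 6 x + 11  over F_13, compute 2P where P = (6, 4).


Doubling: s = (3 x1^2 + a) / (2 y1)
s = (3*6^2 + 6) / (2*4) mod 13 = 11
x3 = s^2 - 2 x1 mod 13 = 11^2 - 2*6 = 5
y3 = s (x1 - x3) - y1 mod 13 = 11 * (6 - 5) - 4 = 7

2P = (5, 7)


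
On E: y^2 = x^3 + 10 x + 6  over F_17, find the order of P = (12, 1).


Compute successive multiples of P until we hit O:
  1P = (12, 1)
  2P = (10, 16)
  3P = (13, 15)
  4P = (1, 0)
  5P = (13, 2)
  6P = (10, 1)
  7P = (12, 16)
  8P = O

ord(P) = 8


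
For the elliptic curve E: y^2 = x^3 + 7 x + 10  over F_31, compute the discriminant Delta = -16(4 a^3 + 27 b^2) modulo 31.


4 a^3 + 27 b^2 = 4*7^3 + 27*10^2 = 1372 + 2700 = 4072
Delta = -16 * (4072) = -65152
Delta mod 31 = 10

Delta = 10 (mod 31)


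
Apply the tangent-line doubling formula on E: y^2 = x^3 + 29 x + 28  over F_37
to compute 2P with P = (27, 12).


Doubling: s = (3 x1^2 + a) / (2 y1)
s = (3*27^2 + 29) / (2*12) mod 37 = 6
x3 = s^2 - 2 x1 mod 37 = 6^2 - 2*27 = 19
y3 = s (x1 - x3) - y1 mod 37 = 6 * (27 - 19) - 12 = 36

2P = (19, 36)


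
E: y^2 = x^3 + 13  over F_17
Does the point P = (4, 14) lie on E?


Check whether y^2 = x^3 + 0 x + 13 (mod 17) for (x, y) = (4, 14).
LHS: y^2 = 14^2 mod 17 = 9
RHS: x^3 + 0 x + 13 = 4^3 + 0*4 + 13 mod 17 = 9
LHS = RHS

Yes, on the curve


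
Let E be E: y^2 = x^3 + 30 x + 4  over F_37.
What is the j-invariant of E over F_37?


Delta = -16(4 a^3 + 27 b^2) mod 37 = 18
-1728 * (4 a)^3 = -1728 * (4*30)^3 mod 37 = 27
j = 27 * 18^(-1) mod 37 = 20

j = 20 (mod 37)


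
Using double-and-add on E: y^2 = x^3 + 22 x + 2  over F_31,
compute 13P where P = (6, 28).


k = 13 = 1101_2 (binary, LSB first: 1011)
Double-and-add from P = (6, 28):
  bit 0 = 1: acc = O + (6, 28) = (6, 28)
  bit 1 = 0: acc unchanged = (6, 28)
  bit 2 = 1: acc = (6, 28) + (27, 25) = (17, 9)
  bit 3 = 1: acc = (17, 9) + (5, 12) = (11, 5)

13P = (11, 5)


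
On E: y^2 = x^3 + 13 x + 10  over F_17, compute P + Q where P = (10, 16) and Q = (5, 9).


P != Q, so use the chord formula.
s = (y2 - y1) / (x2 - x1) = (10) / (12) mod 17 = 15
x3 = s^2 - x1 - x2 mod 17 = 15^2 - 10 - 5 = 6
y3 = s (x1 - x3) - y1 mod 17 = 15 * (10 - 6) - 16 = 10

P + Q = (6, 10)


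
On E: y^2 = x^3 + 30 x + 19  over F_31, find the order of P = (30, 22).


Compute successive multiples of P until we hit O:
  1P = (30, 22)
  2P = (20, 1)
  3P = (13, 23)
  4P = (16, 10)
  5P = (18, 6)
  6P = (2, 5)
  7P = (7, 13)
  8P = (19, 16)
  ... (continuing to 22P)
  22P = O

ord(P) = 22


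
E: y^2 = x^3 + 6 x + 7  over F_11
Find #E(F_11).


For each x in F_11, count y with y^2 = x^3 + 6 x + 7 mod 11:
  x = 1: RHS = 3, y in [5, 6]  -> 2 point(s)
  x = 2: RHS = 5, y in [4, 7]  -> 2 point(s)
  x = 9: RHS = 9, y in [3, 8]  -> 2 point(s)
  x = 10: RHS = 0, y in [0]  -> 1 point(s)
Affine points: 7. Add the point at infinity: total = 8.

#E(F_11) = 8


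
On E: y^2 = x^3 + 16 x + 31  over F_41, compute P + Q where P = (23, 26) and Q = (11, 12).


P != Q, so use the chord formula.
s = (y2 - y1) / (x2 - x1) = (27) / (29) mod 41 = 8
x3 = s^2 - x1 - x2 mod 41 = 8^2 - 23 - 11 = 30
y3 = s (x1 - x3) - y1 mod 41 = 8 * (23 - 30) - 26 = 0

P + Q = (30, 0)


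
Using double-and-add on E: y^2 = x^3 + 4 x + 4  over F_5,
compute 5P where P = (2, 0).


k = 5 = 101_2 (binary, LSB first: 101)
Double-and-add from P = (2, 0):
  bit 0 = 1: acc = O + (2, 0) = (2, 0)
  bit 1 = 0: acc unchanged = (2, 0)
  bit 2 = 1: acc = (2, 0) + O = (2, 0)

5P = (2, 0)


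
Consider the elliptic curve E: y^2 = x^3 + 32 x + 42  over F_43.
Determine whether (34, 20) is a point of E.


Check whether y^2 = x^3 + 32 x + 42 (mod 43) for (x, y) = (34, 20).
LHS: y^2 = 20^2 mod 43 = 13
RHS: x^3 + 32 x + 42 = 34^3 + 32*34 + 42 mod 43 = 14
LHS != RHS

No, not on the curve


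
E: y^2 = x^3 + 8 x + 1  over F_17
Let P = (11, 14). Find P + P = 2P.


Doubling: s = (3 x1^2 + a) / (2 y1)
s = (3*11^2 + 8) / (2*14) mod 17 = 9
x3 = s^2 - 2 x1 mod 17 = 9^2 - 2*11 = 8
y3 = s (x1 - x3) - y1 mod 17 = 9 * (11 - 8) - 14 = 13

2P = (8, 13)


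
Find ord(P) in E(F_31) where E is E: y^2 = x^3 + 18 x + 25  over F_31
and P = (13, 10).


Compute successive multiples of P until we hit O:
  1P = (13, 10)
  2P = (14, 18)
  3P = (6, 15)
  4P = (22, 23)
  5P = (0, 26)
  6P = (23, 19)
  7P = (11, 29)
  8P = (12, 27)
  ... (continuing to 23P)
  23P = O

ord(P) = 23


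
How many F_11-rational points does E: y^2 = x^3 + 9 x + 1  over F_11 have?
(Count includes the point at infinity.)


For each x in F_11, count y with y^2 = x^3 + 9 x + 1 mod 11:
  x = 0: RHS = 1, y in [1, 10]  -> 2 point(s)
  x = 1: RHS = 0, y in [0]  -> 1 point(s)
  x = 2: RHS = 5, y in [4, 7]  -> 2 point(s)
  x = 3: RHS = 0, y in [0]  -> 1 point(s)
  x = 7: RHS = 0, y in [0]  -> 1 point(s)
Affine points: 7. Add the point at infinity: total = 8.

#E(F_11) = 8


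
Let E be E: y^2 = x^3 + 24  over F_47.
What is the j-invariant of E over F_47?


Delta = -16(4 a^3 + 27 b^2) mod 47 = 33
-1728 * (4 a)^3 = -1728 * (4*0)^3 mod 47 = 0
j = 0 * 33^(-1) mod 47 = 0

j = 0 (mod 47)


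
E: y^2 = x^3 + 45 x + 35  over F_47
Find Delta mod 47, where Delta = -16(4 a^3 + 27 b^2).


4 a^3 + 27 b^2 = 4*45^3 + 27*35^2 = 364500 + 33075 = 397575
Delta = -16 * (397575) = -6361200
Delta mod 47 = 15

Delta = 15 (mod 47)


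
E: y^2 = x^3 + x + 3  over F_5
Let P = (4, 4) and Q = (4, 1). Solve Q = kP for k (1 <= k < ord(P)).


Enumerate multiples of P until we hit Q = (4, 1):
  1P = (4, 4)
  2P = (1, 0)
  3P = (4, 1)
Match found at i = 3.

k = 3


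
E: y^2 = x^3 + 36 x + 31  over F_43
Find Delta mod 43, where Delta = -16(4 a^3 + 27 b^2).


4 a^3 + 27 b^2 = 4*36^3 + 27*31^2 = 186624 + 25947 = 212571
Delta = -16 * (212571) = -3401136
Delta mod 43 = 35

Delta = 35 (mod 43)


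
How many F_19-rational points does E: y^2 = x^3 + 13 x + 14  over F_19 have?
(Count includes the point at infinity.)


For each x in F_19, count y with y^2 = x^3 + 13 x + 14 mod 19:
  x = 1: RHS = 9, y in [3, 16]  -> 2 point(s)
  x = 3: RHS = 4, y in [2, 17]  -> 2 point(s)
  x = 4: RHS = 16, y in [4, 15]  -> 2 point(s)
  x = 6: RHS = 4, y in [2, 17]  -> 2 point(s)
  x = 7: RHS = 11, y in [7, 12]  -> 2 point(s)
  x = 9: RHS = 5, y in [9, 10]  -> 2 point(s)
  x = 10: RHS = 4, y in [2, 17]  -> 2 point(s)
  x = 11: RHS = 6, y in [5, 14]  -> 2 point(s)
  x = 12: RHS = 17, y in [6, 13]  -> 2 point(s)
  x = 13: RHS = 5, y in [9, 10]  -> 2 point(s)
  x = 16: RHS = 5, y in [9, 10]  -> 2 point(s)
  x = 18: RHS = 0, y in [0]  -> 1 point(s)
Affine points: 23. Add the point at infinity: total = 24.

#E(F_19) = 24


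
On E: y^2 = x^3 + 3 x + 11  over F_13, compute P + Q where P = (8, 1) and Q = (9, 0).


P != Q, so use the chord formula.
s = (y2 - y1) / (x2 - x1) = (12) / (1) mod 13 = 12
x3 = s^2 - x1 - x2 mod 13 = 12^2 - 8 - 9 = 10
y3 = s (x1 - x3) - y1 mod 13 = 12 * (8 - 10) - 1 = 1

P + Q = (10, 1)


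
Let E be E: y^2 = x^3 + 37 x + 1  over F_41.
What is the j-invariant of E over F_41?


Delta = -16(4 a^3 + 27 b^2) mod 41 = 15
-1728 * (4 a)^3 = -1728 * (4*37)^3 mod 41 = 17
j = 17 * 15^(-1) mod 41 = 23

j = 23 (mod 41)


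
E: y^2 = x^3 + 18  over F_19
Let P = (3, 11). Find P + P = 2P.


Doubling: s = (3 x1^2 + a) / (2 y1)
s = (3*3^2 + 0) / (2*11) mod 19 = 9
x3 = s^2 - 2 x1 mod 19 = 9^2 - 2*3 = 18
y3 = s (x1 - x3) - y1 mod 19 = 9 * (3 - 18) - 11 = 6

2P = (18, 6)


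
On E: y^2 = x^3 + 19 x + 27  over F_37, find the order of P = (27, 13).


Compute successive multiples of P until we hit O:
  1P = (27, 13)
  2P = (10, 12)
  3P = (21, 20)
  4P = (14, 15)
  5P = (5, 32)
  6P = (2, 31)
  7P = (1, 26)
  8P = (0, 29)
  ... (continuing to 32P)
  32P = O

ord(P) = 32


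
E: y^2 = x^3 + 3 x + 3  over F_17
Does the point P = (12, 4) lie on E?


Check whether y^2 = x^3 + 3 x + 3 (mod 17) for (x, y) = (12, 4).
LHS: y^2 = 4^2 mod 17 = 16
RHS: x^3 + 3 x + 3 = 12^3 + 3*12 + 3 mod 17 = 16
LHS = RHS

Yes, on the curve


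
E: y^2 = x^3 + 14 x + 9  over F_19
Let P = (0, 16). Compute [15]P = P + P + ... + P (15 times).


k = 15 = 1111_2 (binary, LSB first: 1111)
Double-and-add from P = (0, 16):
  bit 0 = 1: acc = O + (0, 16) = (0, 16)
  bit 1 = 1: acc = (0, 16) + (16, 15) = (1, 9)
  bit 2 = 1: acc = (1, 9) + (10, 16) = (14, 2)
  bit 3 = 1: acc = (14, 2) + (6, 9) = (6, 10)

15P = (6, 10)


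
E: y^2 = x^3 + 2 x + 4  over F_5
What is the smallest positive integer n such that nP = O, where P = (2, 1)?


Compute successive multiples of P until we hit O:
  1P = (2, 1)
  2P = (0, 3)
  3P = (4, 1)
  4P = (4, 4)
  5P = (0, 2)
  6P = (2, 4)
  7P = O

ord(P) = 7


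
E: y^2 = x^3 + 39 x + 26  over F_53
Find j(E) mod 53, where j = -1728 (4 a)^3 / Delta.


Delta = -16(4 a^3 + 27 b^2) mod 53 = 25
-1728 * (4 a)^3 = -1728 * (4*39)^3 mod 53 = 16
j = 16 * 25^(-1) mod 53 = 7

j = 7 (mod 53)


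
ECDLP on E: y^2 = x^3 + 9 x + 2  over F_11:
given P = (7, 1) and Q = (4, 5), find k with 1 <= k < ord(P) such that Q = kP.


Enumerate multiples of P until we hit Q = (4, 5):
  1P = (7, 1)
  2P = (9, 8)
  3P = (10, 5)
  4P = (8, 5)
  5P = (1, 1)
  6P = (3, 10)
  7P = (4, 6)
  8P = (4, 5)
Match found at i = 8.

k = 8


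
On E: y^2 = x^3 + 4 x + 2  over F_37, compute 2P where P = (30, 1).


Doubling: s = (3 x1^2 + a) / (2 y1)
s = (3*30^2 + 4) / (2*1) mod 37 = 20
x3 = s^2 - 2 x1 mod 37 = 20^2 - 2*30 = 7
y3 = s (x1 - x3) - y1 mod 37 = 20 * (30 - 7) - 1 = 15

2P = (7, 15)


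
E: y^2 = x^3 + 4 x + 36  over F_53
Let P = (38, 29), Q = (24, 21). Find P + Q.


P != Q, so use the chord formula.
s = (y2 - y1) / (x2 - x1) = (45) / (39) mod 53 = 46
x3 = s^2 - x1 - x2 mod 53 = 46^2 - 38 - 24 = 40
y3 = s (x1 - x3) - y1 mod 53 = 46 * (38 - 40) - 29 = 38

P + Q = (40, 38)


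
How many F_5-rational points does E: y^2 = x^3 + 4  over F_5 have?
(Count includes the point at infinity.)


For each x in F_5, count y with y^2 = x^3 + 0 x + 4 mod 5:
  x = 0: RHS = 4, y in [2, 3]  -> 2 point(s)
  x = 1: RHS = 0, y in [0]  -> 1 point(s)
  x = 3: RHS = 1, y in [1, 4]  -> 2 point(s)
Affine points: 5. Add the point at infinity: total = 6.

#E(F_5) = 6


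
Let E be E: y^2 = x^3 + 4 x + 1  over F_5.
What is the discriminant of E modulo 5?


4 a^3 + 27 b^2 = 4*4^3 + 27*1^2 = 256 + 27 = 283
Delta = -16 * (283) = -4528
Delta mod 5 = 2

Delta = 2 (mod 5)


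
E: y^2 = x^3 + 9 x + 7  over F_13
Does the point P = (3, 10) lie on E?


Check whether y^2 = x^3 + 9 x + 7 (mod 13) for (x, y) = (3, 10).
LHS: y^2 = 10^2 mod 13 = 9
RHS: x^3 + 9 x + 7 = 3^3 + 9*3 + 7 mod 13 = 9
LHS = RHS

Yes, on the curve


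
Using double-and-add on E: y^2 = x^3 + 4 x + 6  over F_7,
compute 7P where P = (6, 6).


k = 7 = 111_2 (binary, LSB first: 111)
Double-and-add from P = (6, 6):
  bit 0 = 1: acc = O + (6, 6) = (6, 6)
  bit 1 = 1: acc = (6, 6) + (2, 1) = (1, 2)
  bit 2 = 1: acc = (1, 2) + (4, 4) = (4, 3)

7P = (4, 3)


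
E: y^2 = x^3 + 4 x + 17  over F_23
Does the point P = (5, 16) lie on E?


Check whether y^2 = x^3 + 4 x + 17 (mod 23) for (x, y) = (5, 16).
LHS: y^2 = 16^2 mod 23 = 3
RHS: x^3 + 4 x + 17 = 5^3 + 4*5 + 17 mod 23 = 1
LHS != RHS

No, not on the curve


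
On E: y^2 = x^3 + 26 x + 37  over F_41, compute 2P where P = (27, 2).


Doubling: s = (3 x1^2 + a) / (2 y1)
s = (3*27^2 + 26) / (2*2) mod 41 = 10
x3 = s^2 - 2 x1 mod 41 = 10^2 - 2*27 = 5
y3 = s (x1 - x3) - y1 mod 41 = 10 * (27 - 5) - 2 = 13

2P = (5, 13)


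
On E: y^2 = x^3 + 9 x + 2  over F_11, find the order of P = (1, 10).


Compute successive multiples of P until we hit O:
  1P = (1, 10)
  2P = (1, 1)
  3P = O

ord(P) = 3


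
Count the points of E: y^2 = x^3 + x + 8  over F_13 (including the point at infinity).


For each x in F_13, count y with y^2 = x^3 + 1 x + 8 mod 13:
  x = 1: RHS = 10, y in [6, 7]  -> 2 point(s)
  x = 3: RHS = 12, y in [5, 8]  -> 2 point(s)
  x = 6: RHS = 9, y in [3, 10]  -> 2 point(s)
  x = 10: RHS = 4, y in [2, 11]  -> 2 point(s)
Affine points: 8. Add the point at infinity: total = 9.

#E(F_13) = 9


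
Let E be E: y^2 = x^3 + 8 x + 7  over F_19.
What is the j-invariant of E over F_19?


Delta = -16(4 a^3 + 27 b^2) mod 19 = 5
-1728 * (4 a)^3 = -1728 * (4*8)^3 mod 19 = 12
j = 12 * 5^(-1) mod 19 = 10

j = 10 (mod 19)


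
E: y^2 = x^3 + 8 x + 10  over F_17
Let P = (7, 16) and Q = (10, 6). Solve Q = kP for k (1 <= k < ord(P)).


Enumerate multiples of P until we hit Q = (10, 6):
  1P = (7, 16)
  2P = (4, 15)
  3P = (8, 12)
  4P = (1, 11)
  5P = (13, 13)
  6P = (10, 11)
  7P = (16, 16)
  8P = (11, 1)
  9P = (12, 7)
  10P = (6, 6)
  11P = (2, 0)
  12P = (6, 11)
  13P = (12, 10)
  14P = (11, 16)
  15P = (16, 1)
  16P = (10, 6)
Match found at i = 16.

k = 16


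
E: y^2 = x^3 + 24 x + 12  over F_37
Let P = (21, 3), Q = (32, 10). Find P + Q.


P != Q, so use the chord formula.
s = (y2 - y1) / (x2 - x1) = (7) / (11) mod 37 = 4
x3 = s^2 - x1 - x2 mod 37 = 4^2 - 21 - 32 = 0
y3 = s (x1 - x3) - y1 mod 37 = 4 * (21 - 0) - 3 = 7

P + Q = (0, 7)


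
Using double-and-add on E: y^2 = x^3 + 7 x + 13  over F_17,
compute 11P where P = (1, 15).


k = 11 = 1011_2 (binary, LSB first: 1101)
Double-and-add from P = (1, 15):
  bit 0 = 1: acc = O + (1, 15) = (1, 15)
  bit 1 = 1: acc = (1, 15) + (0, 8) = (14, 13)
  bit 2 = 0: acc unchanged = (14, 13)
  bit 3 = 1: acc = (14, 13) + (2, 16) = (0, 9)

11P = (0, 9)


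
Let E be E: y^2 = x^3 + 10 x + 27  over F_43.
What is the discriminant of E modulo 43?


4 a^3 + 27 b^2 = 4*10^3 + 27*27^2 = 4000 + 19683 = 23683
Delta = -16 * (23683) = -378928
Delta mod 43 = 31

Delta = 31 (mod 43)


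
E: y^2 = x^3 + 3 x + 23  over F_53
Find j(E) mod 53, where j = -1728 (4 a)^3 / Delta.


Delta = -16(4 a^3 + 27 b^2) mod 53 = 29
-1728 * (4 a)^3 = -1728 * (4*3)^3 mod 53 = 36
j = 36 * 29^(-1) mod 53 = 25

j = 25 (mod 53)


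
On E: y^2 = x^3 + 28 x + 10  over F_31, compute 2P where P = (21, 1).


Doubling: s = (3 x1^2 + a) / (2 y1)
s = (3*21^2 + 28) / (2*1) mod 31 = 9
x3 = s^2 - 2 x1 mod 31 = 9^2 - 2*21 = 8
y3 = s (x1 - x3) - y1 mod 31 = 9 * (21 - 8) - 1 = 23

2P = (8, 23)


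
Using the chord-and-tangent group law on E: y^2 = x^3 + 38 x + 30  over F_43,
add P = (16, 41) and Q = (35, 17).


P != Q, so use the chord formula.
s = (y2 - y1) / (x2 - x1) = (19) / (19) mod 43 = 1
x3 = s^2 - x1 - x2 mod 43 = 1^2 - 16 - 35 = 36
y3 = s (x1 - x3) - y1 mod 43 = 1 * (16 - 36) - 41 = 25

P + Q = (36, 25)


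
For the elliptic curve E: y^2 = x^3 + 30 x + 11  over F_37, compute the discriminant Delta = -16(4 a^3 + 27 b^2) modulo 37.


4 a^3 + 27 b^2 = 4*30^3 + 27*11^2 = 108000 + 3267 = 111267
Delta = -16 * (111267) = -1780272
Delta mod 37 = 20

Delta = 20 (mod 37)


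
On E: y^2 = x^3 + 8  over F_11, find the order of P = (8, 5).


Compute successive multiples of P until we hit O:
  1P = (8, 5)
  2P = (9, 0)
  3P = (8, 6)
  4P = O

ord(P) = 4


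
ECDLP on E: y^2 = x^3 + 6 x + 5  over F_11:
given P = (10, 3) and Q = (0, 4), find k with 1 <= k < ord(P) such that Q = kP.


Enumerate multiples of P until we hit Q = (0, 4):
  1P = (10, 3)
  2P = (7, 7)
  3P = (8, 9)
  4P = (2, 6)
  5P = (0, 7)
  6P = (6, 2)
  7P = (4, 4)
  8P = (1, 1)
  9P = (1, 10)
  10P = (4, 7)
  11P = (6, 9)
  12P = (0, 4)
Match found at i = 12.

k = 12


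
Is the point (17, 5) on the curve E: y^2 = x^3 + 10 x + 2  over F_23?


Check whether y^2 = x^3 + 10 x + 2 (mod 23) for (x, y) = (17, 5).
LHS: y^2 = 5^2 mod 23 = 2
RHS: x^3 + 10 x + 2 = 17^3 + 10*17 + 2 mod 23 = 2
LHS = RHS

Yes, on the curve


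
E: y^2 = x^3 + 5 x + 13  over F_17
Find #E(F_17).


For each x in F_17, count y with y^2 = x^3 + 5 x + 13 mod 17:
  x = 0: RHS = 13, y in [8, 9]  -> 2 point(s)
  x = 1: RHS = 2, y in [6, 11]  -> 2 point(s)
  x = 3: RHS = 4, y in [2, 15]  -> 2 point(s)
  x = 6: RHS = 4, y in [2, 15]  -> 2 point(s)
  x = 7: RHS = 0, y in [0]  -> 1 point(s)
  x = 8: RHS = 4, y in [2, 15]  -> 2 point(s)
  x = 10: RHS = 9, y in [3, 14]  -> 2 point(s)
  x = 12: RHS = 16, y in [4, 13]  -> 2 point(s)
Affine points: 15. Add the point at infinity: total = 16.

#E(F_17) = 16


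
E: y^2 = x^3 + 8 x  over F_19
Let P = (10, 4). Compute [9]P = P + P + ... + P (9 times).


k = 9 = 1001_2 (binary, LSB first: 1001)
Double-and-add from P = (10, 4):
  bit 0 = 1: acc = O + (10, 4) = (10, 4)
  bit 1 = 0: acc unchanged = (10, 4)
  bit 2 = 0: acc unchanged = (10, 4)
  bit 3 = 1: acc = (10, 4) + (4, 1) = (10, 15)

9P = (10, 15)


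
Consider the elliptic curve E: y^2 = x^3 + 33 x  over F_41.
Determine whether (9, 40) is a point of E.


Check whether y^2 = x^3 + 33 x + 0 (mod 41) for (x, y) = (9, 40).
LHS: y^2 = 40^2 mod 41 = 1
RHS: x^3 + 33 x + 0 = 9^3 + 33*9 + 0 mod 41 = 1
LHS = RHS

Yes, on the curve


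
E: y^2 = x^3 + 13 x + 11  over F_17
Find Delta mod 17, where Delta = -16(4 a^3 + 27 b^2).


4 a^3 + 27 b^2 = 4*13^3 + 27*11^2 = 8788 + 3267 = 12055
Delta = -16 * (12055) = -192880
Delta mod 17 = 2

Delta = 2 (mod 17)


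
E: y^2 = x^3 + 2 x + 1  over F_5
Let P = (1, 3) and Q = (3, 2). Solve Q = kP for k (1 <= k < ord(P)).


Enumerate multiples of P until we hit Q = (3, 2):
  1P = (1, 3)
  2P = (3, 2)
Match found at i = 2.

k = 2


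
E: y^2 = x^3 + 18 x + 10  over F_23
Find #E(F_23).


For each x in F_23, count y with y^2 = x^3 + 18 x + 10 mod 23:
  x = 1: RHS = 6, y in [11, 12]  -> 2 point(s)
  x = 2: RHS = 8, y in [10, 13]  -> 2 point(s)
  x = 4: RHS = 8, y in [10, 13]  -> 2 point(s)
  x = 5: RHS = 18, y in [8, 15]  -> 2 point(s)
  x = 6: RHS = 12, y in [9, 14]  -> 2 point(s)
  x = 9: RHS = 4, y in [2, 21]  -> 2 point(s)
  x = 13: RHS = 3, y in [7, 16]  -> 2 point(s)
  x = 14: RHS = 16, y in [4, 19]  -> 2 point(s)
  x = 16: RHS = 1, y in [1, 22]  -> 2 point(s)
  x = 17: RHS = 8, y in [10, 13]  -> 2 point(s)
  x = 18: RHS = 2, y in [5, 18]  -> 2 point(s)
  x = 19: RHS = 12, y in [9, 14]  -> 2 point(s)
  x = 21: RHS = 12, y in [9, 14]  -> 2 point(s)
Affine points: 26. Add the point at infinity: total = 27.

#E(F_23) = 27


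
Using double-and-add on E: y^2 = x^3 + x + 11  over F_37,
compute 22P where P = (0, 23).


k = 22 = 10110_2 (binary, LSB first: 01101)
Double-and-add from P = (0, 23):
  bit 0 = 0: acc unchanged = O
  bit 1 = 1: acc = O + (16, 4) = (16, 4)
  bit 2 = 1: acc = (16, 4) + (6, 23) = (36, 34)
  bit 3 = 0: acc unchanged = (36, 34)
  bit 4 = 1: acc = (36, 34) + (11, 13) = (0, 14)

22P = (0, 14)


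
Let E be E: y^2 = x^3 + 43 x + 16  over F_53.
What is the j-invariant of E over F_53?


Delta = -16(4 a^3 + 27 b^2) mod 53 = 48
-1728 * (4 a)^3 = -1728 * (4*43)^3 mod 53 = 27
j = 27 * 48^(-1) mod 53 = 37

j = 37 (mod 53)


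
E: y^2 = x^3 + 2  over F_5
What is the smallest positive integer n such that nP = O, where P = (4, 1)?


Compute successive multiples of P until we hit O:
  1P = (4, 1)
  2P = (3, 3)
  3P = (2, 0)
  4P = (3, 2)
  5P = (4, 4)
  6P = O

ord(P) = 6


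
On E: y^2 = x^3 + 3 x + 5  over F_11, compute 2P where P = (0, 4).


Doubling: s = (3 x1^2 + a) / (2 y1)
s = (3*0^2 + 3) / (2*4) mod 11 = 10
x3 = s^2 - 2 x1 mod 11 = 10^2 - 2*0 = 1
y3 = s (x1 - x3) - y1 mod 11 = 10 * (0 - 1) - 4 = 8

2P = (1, 8)


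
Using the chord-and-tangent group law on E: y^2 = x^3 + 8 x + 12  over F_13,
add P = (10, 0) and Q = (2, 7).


P != Q, so use the chord formula.
s = (y2 - y1) / (x2 - x1) = (7) / (5) mod 13 = 4
x3 = s^2 - x1 - x2 mod 13 = 4^2 - 10 - 2 = 4
y3 = s (x1 - x3) - y1 mod 13 = 4 * (10 - 4) - 0 = 11

P + Q = (4, 11)


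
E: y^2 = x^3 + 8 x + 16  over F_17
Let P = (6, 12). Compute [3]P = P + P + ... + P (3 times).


k = 3 = 11_2 (binary, LSB first: 11)
Double-and-add from P = (6, 12):
  bit 0 = 1: acc = O + (6, 12) = (6, 12)
  bit 1 = 1: acc = (6, 12) + (9, 16) = (0, 13)

3P = (0, 13)


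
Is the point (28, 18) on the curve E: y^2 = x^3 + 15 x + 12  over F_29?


Check whether y^2 = x^3 + 15 x + 12 (mod 29) for (x, y) = (28, 18).
LHS: y^2 = 18^2 mod 29 = 5
RHS: x^3 + 15 x + 12 = 28^3 + 15*28 + 12 mod 29 = 25
LHS != RHS

No, not on the curve


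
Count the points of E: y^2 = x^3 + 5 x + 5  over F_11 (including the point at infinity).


For each x in F_11, count y with y^2 = x^3 + 5 x + 5 mod 11:
  x = 0: RHS = 5, y in [4, 7]  -> 2 point(s)
  x = 1: RHS = 0, y in [0]  -> 1 point(s)
  x = 2: RHS = 1, y in [1, 10]  -> 2 point(s)
  x = 3: RHS = 3, y in [5, 6]  -> 2 point(s)
  x = 4: RHS = 1, y in [1, 10]  -> 2 point(s)
  x = 5: RHS = 1, y in [1, 10]  -> 2 point(s)
  x = 6: RHS = 9, y in [3, 8]  -> 2 point(s)
  x = 7: RHS = 9, y in [3, 8]  -> 2 point(s)
  x = 9: RHS = 9, y in [3, 8]  -> 2 point(s)
Affine points: 17. Add the point at infinity: total = 18.

#E(F_11) = 18


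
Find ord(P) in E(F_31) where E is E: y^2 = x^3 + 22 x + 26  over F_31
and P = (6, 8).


Compute successive multiples of P until we hit O:
  1P = (6, 8)
  2P = (8, 30)
  3P = (14, 28)
  4P = (25, 22)
  5P = (16, 14)
  6P = (23, 19)
  7P = (11, 7)
  8P = (19, 7)
  ... (continuing to 27P)
  27P = O

ord(P) = 27


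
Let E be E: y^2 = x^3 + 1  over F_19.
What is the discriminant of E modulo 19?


4 a^3 + 27 b^2 = 4*0^3 + 27*1^2 = 0 + 27 = 27
Delta = -16 * (27) = -432
Delta mod 19 = 5

Delta = 5 (mod 19)


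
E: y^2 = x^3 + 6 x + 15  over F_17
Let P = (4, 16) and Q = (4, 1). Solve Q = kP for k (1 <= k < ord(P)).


Enumerate multiples of P until we hit Q = (4, 1):
  1P = (4, 16)
  2P = (7, 14)
  3P = (14, 2)
  4P = (3, 3)
  5P = (9, 4)
  6P = (5, 0)
  7P = (9, 13)
  8P = (3, 14)
  9P = (14, 15)
  10P = (7, 3)
  11P = (4, 1)
Match found at i = 11.

k = 11


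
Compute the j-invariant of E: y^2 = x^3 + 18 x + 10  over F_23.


Delta = -16(4 a^3 + 27 b^2) mod 23 = 13
-1728 * (4 a)^3 = -1728 * (4*18)^3 mod 23 = 11
j = 11 * 13^(-1) mod 23 = 15

j = 15 (mod 23)


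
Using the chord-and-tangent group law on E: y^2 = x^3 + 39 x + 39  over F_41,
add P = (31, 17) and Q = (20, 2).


P != Q, so use the chord formula.
s = (y2 - y1) / (x2 - x1) = (26) / (30) mod 41 = 20
x3 = s^2 - x1 - x2 mod 41 = 20^2 - 31 - 20 = 21
y3 = s (x1 - x3) - y1 mod 41 = 20 * (31 - 21) - 17 = 19

P + Q = (21, 19)


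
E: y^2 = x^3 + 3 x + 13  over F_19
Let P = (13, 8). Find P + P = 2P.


Doubling: s = (3 x1^2 + a) / (2 y1)
s = (3*13^2 + 3) / (2*8) mod 19 = 1
x3 = s^2 - 2 x1 mod 19 = 1^2 - 2*13 = 13
y3 = s (x1 - x3) - y1 mod 19 = 1 * (13 - 13) - 8 = 11

2P = (13, 11)


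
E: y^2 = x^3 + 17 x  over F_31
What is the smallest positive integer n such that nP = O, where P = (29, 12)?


Compute successive multiples of P until we hit O:
  1P = (29, 12)
  2P = (18, 0)
  3P = (29, 19)
  4P = O

ord(P) = 4


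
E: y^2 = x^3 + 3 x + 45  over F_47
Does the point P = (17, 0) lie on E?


Check whether y^2 = x^3 + 3 x + 45 (mod 47) for (x, y) = (17, 0).
LHS: y^2 = 0^2 mod 47 = 0
RHS: x^3 + 3 x + 45 = 17^3 + 3*17 + 45 mod 47 = 27
LHS != RHS

No, not on the curve


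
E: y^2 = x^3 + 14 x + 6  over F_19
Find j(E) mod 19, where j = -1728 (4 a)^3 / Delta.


Delta = -16(4 a^3 + 27 b^2) mod 19 = 10
-1728 * (4 a)^3 = -1728 * (4*14)^3 mod 19 = 18
j = 18 * 10^(-1) mod 19 = 17

j = 17 (mod 19)


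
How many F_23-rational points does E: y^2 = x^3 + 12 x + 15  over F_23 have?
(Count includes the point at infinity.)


For each x in F_23, count y with y^2 = x^3 + 12 x + 15 mod 23:
  x = 2: RHS = 1, y in [1, 22]  -> 2 point(s)
  x = 3: RHS = 9, y in [3, 20]  -> 2 point(s)
  x = 4: RHS = 12, y in [9, 14]  -> 2 point(s)
  x = 5: RHS = 16, y in [4, 19]  -> 2 point(s)
  x = 6: RHS = 4, y in [2, 21]  -> 2 point(s)
  x = 8: RHS = 2, y in [5, 18]  -> 2 point(s)
  x = 9: RHS = 1, y in [1, 22]  -> 2 point(s)
  x = 10: RHS = 8, y in [10, 13]  -> 2 point(s)
  x = 11: RHS = 6, y in [11, 12]  -> 2 point(s)
  x = 12: RHS = 1, y in [1, 22]  -> 2 point(s)
  x = 14: RHS = 6, y in [11, 12]  -> 2 point(s)
  x = 16: RHS = 2, y in [5, 18]  -> 2 point(s)
  x = 17: RHS = 3, y in [7, 16]  -> 2 point(s)
  x = 19: RHS = 18, y in [8, 15]  -> 2 point(s)
  x = 21: RHS = 6, y in [11, 12]  -> 2 point(s)
  x = 22: RHS = 2, y in [5, 18]  -> 2 point(s)
Affine points: 32. Add the point at infinity: total = 33.

#E(F_23) = 33


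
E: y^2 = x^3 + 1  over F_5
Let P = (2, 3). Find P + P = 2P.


Doubling: s = (3 x1^2 + a) / (2 y1)
s = (3*2^2 + 0) / (2*3) mod 5 = 2
x3 = s^2 - 2 x1 mod 5 = 2^2 - 2*2 = 0
y3 = s (x1 - x3) - y1 mod 5 = 2 * (2 - 0) - 3 = 1

2P = (0, 1)


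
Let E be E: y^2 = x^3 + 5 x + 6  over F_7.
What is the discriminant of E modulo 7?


4 a^3 + 27 b^2 = 4*5^3 + 27*6^2 = 500 + 972 = 1472
Delta = -16 * (1472) = -23552
Delta mod 7 = 3

Delta = 3 (mod 7)


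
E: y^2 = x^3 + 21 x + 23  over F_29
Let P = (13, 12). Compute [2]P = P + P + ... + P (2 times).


k = 2 = 10_2 (binary, LSB first: 01)
Double-and-add from P = (13, 12):
  bit 0 = 0: acc unchanged = O
  bit 1 = 1: acc = O + (23, 0) = (23, 0)

2P = (23, 0)


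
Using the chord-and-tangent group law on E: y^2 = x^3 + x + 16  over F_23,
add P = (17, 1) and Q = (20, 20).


P != Q, so use the chord formula.
s = (y2 - y1) / (x2 - x1) = (19) / (3) mod 23 = 14
x3 = s^2 - x1 - x2 mod 23 = 14^2 - 17 - 20 = 21
y3 = s (x1 - x3) - y1 mod 23 = 14 * (17 - 21) - 1 = 12

P + Q = (21, 12)


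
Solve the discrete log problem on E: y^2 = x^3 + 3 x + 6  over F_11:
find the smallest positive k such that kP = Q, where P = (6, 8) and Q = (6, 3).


Enumerate multiples of P until we hit Q = (6, 3):
  1P = (6, 8)
  2P = (3, 8)
  3P = (2, 3)
  4P = (8, 6)
  5P = (9, 6)
  6P = (5, 6)
  7P = (4, 7)
  8P = (4, 4)
  9P = (5, 5)
  10P = (9, 5)
  11P = (8, 5)
  12P = (2, 8)
  13P = (3, 3)
  14P = (6, 3)
Match found at i = 14.

k = 14


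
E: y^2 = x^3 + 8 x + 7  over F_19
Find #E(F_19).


For each x in F_19, count y with y^2 = x^3 + 8 x + 7 mod 19:
  x = 0: RHS = 7, y in [8, 11]  -> 2 point(s)
  x = 1: RHS = 16, y in [4, 15]  -> 2 point(s)
  x = 3: RHS = 1, y in [1, 18]  -> 2 point(s)
  x = 5: RHS = 1, y in [1, 18]  -> 2 point(s)
  x = 6: RHS = 5, y in [9, 10]  -> 2 point(s)
  x = 7: RHS = 7, y in [8, 11]  -> 2 point(s)
  x = 10: RHS = 4, y in [2, 17]  -> 2 point(s)
  x = 11: RHS = 1, y in [1, 18]  -> 2 point(s)
  x = 12: RHS = 7, y in [8, 11]  -> 2 point(s)
  x = 13: RHS = 9, y in [3, 16]  -> 2 point(s)
  x = 15: RHS = 6, y in [5, 14]  -> 2 point(s)
  x = 18: RHS = 17, y in [6, 13]  -> 2 point(s)
Affine points: 24. Add the point at infinity: total = 25.

#E(F_19) = 25


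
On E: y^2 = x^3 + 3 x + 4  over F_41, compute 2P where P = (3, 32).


k = 2 = 10_2 (binary, LSB first: 01)
Double-and-add from P = (3, 32):
  bit 0 = 0: acc unchanged = O
  bit 1 = 1: acc = O + (15, 29) = (15, 29)

2P = (15, 29)


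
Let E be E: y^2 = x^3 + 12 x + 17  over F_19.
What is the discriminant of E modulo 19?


4 a^3 + 27 b^2 = 4*12^3 + 27*17^2 = 6912 + 7803 = 14715
Delta = -16 * (14715) = -235440
Delta mod 19 = 8

Delta = 8 (mod 19)


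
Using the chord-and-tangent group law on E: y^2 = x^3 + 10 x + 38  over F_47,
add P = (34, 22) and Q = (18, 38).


P != Q, so use the chord formula.
s = (y2 - y1) / (x2 - x1) = (16) / (31) mod 47 = 46
x3 = s^2 - x1 - x2 mod 47 = 46^2 - 34 - 18 = 43
y3 = s (x1 - x3) - y1 mod 47 = 46 * (34 - 43) - 22 = 34

P + Q = (43, 34)


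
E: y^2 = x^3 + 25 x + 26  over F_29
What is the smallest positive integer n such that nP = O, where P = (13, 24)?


Compute successive multiples of P until we hit O:
  1P = (13, 24)
  2P = (4, 25)
  3P = (7, 14)
  4P = (15, 21)
  5P = (25, 23)
  6P = (19, 20)
  7P = (20, 0)
  8P = (19, 9)
  ... (continuing to 14P)
  14P = O

ord(P) = 14


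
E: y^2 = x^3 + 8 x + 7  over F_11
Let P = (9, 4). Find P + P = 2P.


Doubling: s = (3 x1^2 + a) / (2 y1)
s = (3*9^2 + 8) / (2*4) mod 11 = 8
x3 = s^2 - 2 x1 mod 11 = 8^2 - 2*9 = 2
y3 = s (x1 - x3) - y1 mod 11 = 8 * (9 - 2) - 4 = 8

2P = (2, 8)


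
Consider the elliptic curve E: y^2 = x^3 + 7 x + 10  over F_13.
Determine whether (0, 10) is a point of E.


Check whether y^2 = x^3 + 7 x + 10 (mod 13) for (x, y) = (0, 10).
LHS: y^2 = 10^2 mod 13 = 9
RHS: x^3 + 7 x + 10 = 0^3 + 7*0 + 10 mod 13 = 10
LHS != RHS

No, not on the curve


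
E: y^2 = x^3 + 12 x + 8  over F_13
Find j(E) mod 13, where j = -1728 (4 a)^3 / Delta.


Delta = -16(4 a^3 + 27 b^2) mod 13 = 2
-1728 * (4 a)^3 = -1728 * (4*12)^3 mod 13 = 1
j = 1 * 2^(-1) mod 13 = 7

j = 7 (mod 13)


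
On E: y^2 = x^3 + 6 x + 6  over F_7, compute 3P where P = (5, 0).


k = 3 = 11_2 (binary, LSB first: 11)
Double-and-add from P = (5, 0):
  bit 0 = 1: acc = O + (5, 0) = (5, 0)
  bit 1 = 1: acc = (5, 0) + O = (5, 0)

3P = (5, 0)


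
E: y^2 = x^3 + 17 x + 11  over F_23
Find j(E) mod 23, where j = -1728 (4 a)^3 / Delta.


Delta = -16(4 a^3 + 27 b^2) mod 23 = 8
-1728 * (4 a)^3 = -1728 * (4*17)^3 mod 23 = 3
j = 3 * 8^(-1) mod 23 = 9

j = 9 (mod 23)


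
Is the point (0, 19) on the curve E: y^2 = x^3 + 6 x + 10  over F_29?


Check whether y^2 = x^3 + 6 x + 10 (mod 29) for (x, y) = (0, 19).
LHS: y^2 = 19^2 mod 29 = 13
RHS: x^3 + 6 x + 10 = 0^3 + 6*0 + 10 mod 29 = 10
LHS != RHS

No, not on the curve


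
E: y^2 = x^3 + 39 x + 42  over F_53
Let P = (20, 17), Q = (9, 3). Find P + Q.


P != Q, so use the chord formula.
s = (y2 - y1) / (x2 - x1) = (39) / (42) mod 53 = 35
x3 = s^2 - x1 - x2 mod 53 = 35^2 - 20 - 9 = 30
y3 = s (x1 - x3) - y1 mod 53 = 35 * (20 - 30) - 17 = 4

P + Q = (30, 4)
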